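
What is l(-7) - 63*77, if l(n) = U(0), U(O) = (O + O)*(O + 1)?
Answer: -4851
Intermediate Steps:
U(O) = 2*O*(1 + O) (U(O) = (2*O)*(1 + O) = 2*O*(1 + O))
l(n) = 0 (l(n) = 2*0*(1 + 0) = 2*0*1 = 0)
l(-7) - 63*77 = 0 - 63*77 = 0 - 4851 = -4851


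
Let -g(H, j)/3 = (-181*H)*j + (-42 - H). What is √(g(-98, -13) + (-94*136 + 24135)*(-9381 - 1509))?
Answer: 6*I*√3414466 ≈ 11087.0*I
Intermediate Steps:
g(H, j) = 126 + 3*H + 543*H*j (g(H, j) = -3*((-181*H)*j + (-42 - H)) = -3*(-181*H*j + (-42 - H)) = -3*(-42 - H - 181*H*j) = 126 + 3*H + 543*H*j)
√(g(-98, -13) + (-94*136 + 24135)*(-9381 - 1509)) = √((126 + 3*(-98) + 543*(-98)*(-13)) + (-94*136 + 24135)*(-9381 - 1509)) = √((126 - 294 + 691782) + (-12784 + 24135)*(-10890)) = √(691614 + 11351*(-10890)) = √(691614 - 123612390) = √(-122920776) = 6*I*√3414466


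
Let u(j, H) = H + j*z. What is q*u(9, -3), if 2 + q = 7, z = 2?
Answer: 75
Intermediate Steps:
q = 5 (q = -2 + 7 = 5)
u(j, H) = H + 2*j (u(j, H) = H + j*2 = H + 2*j)
q*u(9, -3) = 5*(-3 + 2*9) = 5*(-3 + 18) = 5*15 = 75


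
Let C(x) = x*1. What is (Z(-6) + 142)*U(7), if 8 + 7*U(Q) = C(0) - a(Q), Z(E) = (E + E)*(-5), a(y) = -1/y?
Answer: -11110/49 ≈ -226.73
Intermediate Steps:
C(x) = x
Z(E) = -10*E (Z(E) = (2*E)*(-5) = -10*E)
U(Q) = -8/7 + 1/(7*Q) (U(Q) = -8/7 + (0 - (-1)/Q)/7 = -8/7 + (0 + 1/Q)/7 = -8/7 + 1/(7*Q))
(Z(-6) + 142)*U(7) = (-10*(-6) + 142)*((⅐)*(1 - 8*7)/7) = (60 + 142)*((⅐)*(⅐)*(1 - 56)) = 202*((⅐)*(⅐)*(-55)) = 202*(-55/49) = -11110/49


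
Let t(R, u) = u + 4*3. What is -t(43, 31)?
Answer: -43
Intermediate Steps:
t(R, u) = 12 + u (t(R, u) = u + 12 = 12 + u)
-t(43, 31) = -(12 + 31) = -1*43 = -43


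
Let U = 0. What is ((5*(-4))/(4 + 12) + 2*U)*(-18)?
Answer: 45/2 ≈ 22.500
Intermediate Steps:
((5*(-4))/(4 + 12) + 2*U)*(-18) = ((5*(-4))/(4 + 12) + 2*0)*(-18) = (-20/16 + 0)*(-18) = (-20*1/16 + 0)*(-18) = (-5/4 + 0)*(-18) = -5/4*(-18) = 45/2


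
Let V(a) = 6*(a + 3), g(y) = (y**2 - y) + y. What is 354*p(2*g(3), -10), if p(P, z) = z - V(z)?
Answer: 11328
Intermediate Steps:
g(y) = y**2
V(a) = 18 + 6*a (V(a) = 6*(3 + a) = 18 + 6*a)
p(P, z) = -18 - 5*z (p(P, z) = z - (18 + 6*z) = z + (-18 - 6*z) = -18 - 5*z)
354*p(2*g(3), -10) = 354*(-18 - 5*(-10)) = 354*(-18 + 50) = 354*32 = 11328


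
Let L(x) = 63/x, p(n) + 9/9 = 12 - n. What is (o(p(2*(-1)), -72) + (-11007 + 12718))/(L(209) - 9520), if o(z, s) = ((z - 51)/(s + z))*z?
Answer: -21201587/117387403 ≈ -0.18061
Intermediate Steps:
p(n) = 11 - n (p(n) = -1 + (12 - n) = 11 - n)
o(z, s) = z*(-51 + z)/(s + z) (o(z, s) = ((-51 + z)/(s + z))*z = z*(-51 + z)/(s + z))
(o(p(2*(-1)), -72) + (-11007 + 12718))/(L(209) - 9520) = ((11 - 2*(-1))*(-51 + (11 - 2*(-1)))/(-72 + (11 - 2*(-1))) + (-11007 + 12718))/(63/209 - 9520) = ((11 - 1*(-2))*(-51 + (11 - 1*(-2)))/(-72 + (11 - 1*(-2))) + 1711)/(63*(1/209) - 9520) = ((11 + 2)*(-51 + (11 + 2))/(-72 + (11 + 2)) + 1711)/(63/209 - 9520) = (13*(-51 + 13)/(-72 + 13) + 1711)/(-1989617/209) = (13*(-38)/(-59) + 1711)*(-209/1989617) = (13*(-1/59)*(-38) + 1711)*(-209/1989617) = (494/59 + 1711)*(-209/1989617) = (101443/59)*(-209/1989617) = -21201587/117387403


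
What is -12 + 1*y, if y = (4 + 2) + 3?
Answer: -3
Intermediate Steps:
y = 9 (y = 6 + 3 = 9)
-12 + 1*y = -12 + 1*9 = -12 + 9 = -3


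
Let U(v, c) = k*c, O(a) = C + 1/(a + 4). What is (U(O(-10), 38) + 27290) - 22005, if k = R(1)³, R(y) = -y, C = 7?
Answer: 5247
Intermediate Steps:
O(a) = 7 + 1/(4 + a) (O(a) = 7 + 1/(a + 4) = 7 + 1/(4 + a))
k = -1 (k = (-1*1)³ = (-1)³ = -1)
U(v, c) = -c
(U(O(-10), 38) + 27290) - 22005 = (-1*38 + 27290) - 22005 = (-38 + 27290) - 22005 = 27252 - 22005 = 5247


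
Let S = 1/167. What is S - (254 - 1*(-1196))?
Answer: -242149/167 ≈ -1450.0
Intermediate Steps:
S = 1/167 ≈ 0.0059880
S - (254 - 1*(-1196)) = 1/167 - (254 - 1*(-1196)) = 1/167 - (254 + 1196) = 1/167 - 1*1450 = 1/167 - 1450 = -242149/167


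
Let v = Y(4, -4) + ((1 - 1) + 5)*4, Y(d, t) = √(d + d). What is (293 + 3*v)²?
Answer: 124681 + 4236*√2 ≈ 1.3067e+5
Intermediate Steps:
Y(d, t) = √2*√d (Y(d, t) = √(2*d) = √2*√d)
v = 20 + 2*√2 (v = √2*√4 + ((1 - 1) + 5)*4 = √2*2 + (0 + 5)*4 = 2*√2 + 5*4 = 2*√2 + 20 = 20 + 2*√2 ≈ 22.828)
(293 + 3*v)² = (293 + 3*(20 + 2*√2))² = (293 + (60 + 6*√2))² = (353 + 6*√2)²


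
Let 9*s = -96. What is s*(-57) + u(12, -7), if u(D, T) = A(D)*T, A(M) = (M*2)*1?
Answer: 440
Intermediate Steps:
A(M) = 2*M (A(M) = (2*M)*1 = 2*M)
s = -32/3 (s = (⅑)*(-96) = -32/3 ≈ -10.667)
u(D, T) = 2*D*T (u(D, T) = (2*D)*T = 2*D*T)
s*(-57) + u(12, -7) = -32/3*(-57) + 2*12*(-7) = 608 - 168 = 440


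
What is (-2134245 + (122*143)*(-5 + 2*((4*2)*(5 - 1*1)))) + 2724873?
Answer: 1619942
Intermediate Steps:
(-2134245 + (122*143)*(-5 + 2*((4*2)*(5 - 1*1)))) + 2724873 = (-2134245 + 17446*(-5 + 2*(8*(5 - 1)))) + 2724873 = (-2134245 + 17446*(-5 + 2*(8*4))) + 2724873 = (-2134245 + 17446*(-5 + 2*32)) + 2724873 = (-2134245 + 17446*(-5 + 64)) + 2724873 = (-2134245 + 17446*59) + 2724873 = (-2134245 + 1029314) + 2724873 = -1104931 + 2724873 = 1619942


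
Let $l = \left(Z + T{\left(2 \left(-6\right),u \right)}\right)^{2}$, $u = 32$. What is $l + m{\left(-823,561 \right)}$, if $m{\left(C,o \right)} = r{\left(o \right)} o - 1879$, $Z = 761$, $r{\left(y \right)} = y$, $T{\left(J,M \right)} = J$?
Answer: $873843$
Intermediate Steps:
$m{\left(C,o \right)} = -1879 + o^{2}$ ($m{\left(C,o \right)} = o o - 1879 = o^{2} - 1879 = -1879 + o^{2}$)
$l = 561001$ ($l = \left(761 + 2 \left(-6\right)\right)^{2} = \left(761 - 12\right)^{2} = 749^{2} = 561001$)
$l + m{\left(-823,561 \right)} = 561001 - \left(1879 - 561^{2}\right) = 561001 + \left(-1879 + 314721\right) = 561001 + 312842 = 873843$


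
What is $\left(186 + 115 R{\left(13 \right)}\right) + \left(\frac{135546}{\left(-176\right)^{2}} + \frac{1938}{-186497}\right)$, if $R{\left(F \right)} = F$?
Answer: $\frac{4868120011453}{2888465536} \approx 1685.4$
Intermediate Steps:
$\left(186 + 115 R{\left(13 \right)}\right) + \left(\frac{135546}{\left(-176\right)^{2}} + \frac{1938}{-186497}\right) = \left(186 + 115 \cdot 13\right) + \left(\frac{135546}{\left(-176\right)^{2}} + \frac{1938}{-186497}\right) = \left(186 + 1495\right) + \left(\frac{135546}{30976} + 1938 \left(- \frac{1}{186497}\right)\right) = 1681 + \left(135546 \cdot \frac{1}{30976} - \frac{1938}{186497}\right) = 1681 + \left(\frac{67773}{15488} - \frac{1938}{186497}\right) = 1681 + \frac{12609445437}{2888465536} = \frac{4868120011453}{2888465536}$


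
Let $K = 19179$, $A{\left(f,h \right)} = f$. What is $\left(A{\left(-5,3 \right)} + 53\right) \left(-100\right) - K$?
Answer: $-23979$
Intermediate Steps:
$\left(A{\left(-5,3 \right)} + 53\right) \left(-100\right) - K = \left(-5 + 53\right) \left(-100\right) - 19179 = 48 \left(-100\right) - 19179 = -4800 - 19179 = -23979$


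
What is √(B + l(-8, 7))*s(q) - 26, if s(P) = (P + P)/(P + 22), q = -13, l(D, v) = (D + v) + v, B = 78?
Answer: -26 - 52*√21/9 ≈ -52.477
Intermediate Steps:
l(D, v) = D + 2*v
s(P) = 2*P/(22 + P) (s(P) = (2*P)/(22 + P) = 2*P/(22 + P))
√(B + l(-8, 7))*s(q) - 26 = √(78 + (-8 + 2*7))*(2*(-13)/(22 - 13)) - 26 = √(78 + (-8 + 14))*(2*(-13)/9) - 26 = √(78 + 6)*(2*(-13)*(⅑)) - 26 = √84*(-26/9) - 26 = (2*√21)*(-26/9) - 26 = -52*√21/9 - 26 = -26 - 52*√21/9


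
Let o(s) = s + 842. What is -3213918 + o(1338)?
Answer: -3211738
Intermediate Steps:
o(s) = 842 + s
-3213918 + o(1338) = -3213918 + (842 + 1338) = -3213918 + 2180 = -3211738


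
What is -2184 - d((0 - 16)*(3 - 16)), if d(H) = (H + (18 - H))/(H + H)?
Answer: -454281/208 ≈ -2184.0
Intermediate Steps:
d(H) = 9/H (d(H) = 18/((2*H)) = 18*(1/(2*H)) = 9/H)
-2184 - d((0 - 16)*(3 - 16)) = -2184 - 9/((0 - 16)*(3 - 16)) = -2184 - 9/((-16*(-13))) = -2184 - 9/208 = -454281/208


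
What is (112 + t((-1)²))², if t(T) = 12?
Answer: 15376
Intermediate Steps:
(112 + t((-1)²))² = (112 + 12)² = 124² = 15376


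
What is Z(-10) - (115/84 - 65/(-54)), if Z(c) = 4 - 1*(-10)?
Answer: 8639/756 ≈ 11.427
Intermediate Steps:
Z(c) = 14 (Z(c) = 4 + 10 = 14)
Z(-10) - (115/84 - 65/(-54)) = 14 - (115/84 - 65/(-54)) = 14 - (115*(1/84) - 65*(-1/54)) = 14 - (115/84 + 65/54) = 14 - 1*1945/756 = 14 - 1945/756 = 8639/756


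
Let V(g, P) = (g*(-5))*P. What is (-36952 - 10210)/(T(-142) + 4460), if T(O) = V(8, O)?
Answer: -23581/5070 ≈ -4.6511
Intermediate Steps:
V(g, P) = -5*P*g (V(g, P) = (-5*g)*P = -5*P*g)
T(O) = -40*O (T(O) = -5*O*8 = -40*O)
(-36952 - 10210)/(T(-142) + 4460) = (-36952 - 10210)/(-40*(-142) + 4460) = -47162/(5680 + 4460) = -47162/10140 = -47162*1/10140 = -23581/5070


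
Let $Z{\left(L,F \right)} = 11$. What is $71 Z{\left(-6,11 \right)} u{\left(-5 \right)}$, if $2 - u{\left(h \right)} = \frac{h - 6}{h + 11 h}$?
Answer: $\frac{85129}{60} \approx 1418.8$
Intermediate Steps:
$u{\left(h \right)} = 2 - \frac{-6 + h}{12 h}$ ($u{\left(h \right)} = 2 - \frac{h - 6}{h + 11 h} = 2 - \frac{-6 + h}{12 h}$)
$71 Z{\left(-6,11 \right)} u{\left(-5 \right)} = 71 \cdot 11 \frac{6 + 23 \left(-5\right)}{12 \left(-5\right)} = 781 \cdot \frac{1}{12} \left(- \frac{1}{5}\right) \left(6 - 115\right) = 781 \cdot \frac{1}{12} \left(- \frac{1}{5}\right) \left(-109\right) = 781 \cdot \frac{109}{60} = \frac{85129}{60}$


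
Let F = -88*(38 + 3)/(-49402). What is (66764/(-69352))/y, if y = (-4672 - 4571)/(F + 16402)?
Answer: 1127053115291/659743677489 ≈ 1.7083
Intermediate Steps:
F = 1804/24701 (F = -88*41*(-1/49402) = -3608*(-1/49402) = 1804/24701 ≈ 0.073033)
y = -76103781/135049202 (y = (-4672 - 4571)/(1804/24701 + 16402) = -9243/405147606/24701 = -9243*24701/405147606 = -76103781/135049202 ≈ -0.56353)
(66764/(-69352))/y = (66764/(-69352))/(-76103781/135049202) = (66764*(-1/69352))*(-135049202/76103781) = -16691/17338*(-135049202/76103781) = 1127053115291/659743677489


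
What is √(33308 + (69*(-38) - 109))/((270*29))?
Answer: √30577/7830 ≈ 0.022332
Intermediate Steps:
√(33308 + (69*(-38) - 109))/((270*29)) = √(33308 + (-2622 - 109))/7830 = √(33308 - 2731)*(1/7830) = √30577*(1/7830) = √30577/7830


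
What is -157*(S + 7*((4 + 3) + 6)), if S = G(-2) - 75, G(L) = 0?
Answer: -2512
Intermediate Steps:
S = -75 (S = 0 - 75 = -75)
-157*(S + 7*((4 + 3) + 6)) = -157*(-75 + 7*((4 + 3) + 6)) = -157*(-75 + 7*(7 + 6)) = -157*(-75 + 7*13) = -157*(-75 + 91) = -157*16 = -2512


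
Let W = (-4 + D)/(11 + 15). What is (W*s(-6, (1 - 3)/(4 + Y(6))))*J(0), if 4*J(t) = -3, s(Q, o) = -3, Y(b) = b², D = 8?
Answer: 9/26 ≈ 0.34615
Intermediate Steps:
W = 2/13 (W = (-4 + 8)/(11 + 15) = 4/26 = 4*(1/26) = 2/13 ≈ 0.15385)
J(t) = -¾ (J(t) = (¼)*(-3) = -¾)
(W*s(-6, (1 - 3)/(4 + Y(6))))*J(0) = ((2/13)*(-3))*(-¾) = -6/13*(-¾) = 9/26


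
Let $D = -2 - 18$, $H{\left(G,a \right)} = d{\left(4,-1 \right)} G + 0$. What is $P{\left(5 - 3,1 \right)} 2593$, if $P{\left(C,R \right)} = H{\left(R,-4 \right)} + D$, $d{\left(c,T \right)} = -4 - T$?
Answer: $-59639$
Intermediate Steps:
$H{\left(G,a \right)} = - 3 G$ ($H{\left(G,a \right)} = \left(-4 - -1\right) G + 0 = \left(-4 + 1\right) G + 0 = - 3 G + 0 = - 3 G$)
$D = -20$ ($D = -2 - 18 = -20$)
$P{\left(C,R \right)} = -20 - 3 R$ ($P{\left(C,R \right)} = - 3 R - 20 = -20 - 3 R$)
$P{\left(5 - 3,1 \right)} 2593 = \left(-20 - 3\right) 2593 = \left(-23\right) 2593 = -59639$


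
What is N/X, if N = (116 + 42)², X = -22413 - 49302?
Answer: -24964/71715 ≈ -0.34810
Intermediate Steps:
X = -71715
N = 24964 (N = 158² = 24964)
N/X = 24964/(-71715) = 24964*(-1/71715) = -24964/71715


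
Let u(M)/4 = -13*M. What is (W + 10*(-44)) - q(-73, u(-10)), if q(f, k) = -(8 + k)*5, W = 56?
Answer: 2256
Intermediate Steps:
u(M) = -52*M (u(M) = 4*(-13*M) = -52*M)
q(f, k) = -40 - 5*k (q(f, k) = -(40 + 5*k) = -40 - 5*k)
(W + 10*(-44)) - q(-73, u(-10)) = (56 + 10*(-44)) - (-40 - (-260)*(-10)) = (56 - 440) - (-40 - 5*520) = -384 - (-40 - 2600) = -384 - 1*(-2640) = -384 + 2640 = 2256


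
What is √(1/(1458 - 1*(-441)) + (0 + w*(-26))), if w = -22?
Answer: √229194319/633 ≈ 23.917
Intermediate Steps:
√(1/(1458 - 1*(-441)) + (0 + w*(-26))) = √(1/(1458 - 1*(-441)) + (0 - 22*(-26))) = √(1/(1458 + 441) + (0 + 572)) = √(1/1899 + 572) = √(1086229/1899) = √229194319/633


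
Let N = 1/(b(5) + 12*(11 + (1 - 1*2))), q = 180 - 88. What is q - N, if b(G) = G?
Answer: 11499/125 ≈ 91.992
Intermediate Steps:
q = 92
N = 1/125 (N = 1/(5 + 12*(11 + (1 - 1*2))) = 1/(5 + 12*(11 + (1 - 2))) = 1/(5 + 12*(11 - 1)) = 1/(5 + 12*10) = 1/(5 + 120) = 1/125 ≈ 0.0080000)
q - N = 92 - 1*1/125 = 92 - 1/125 = 11499/125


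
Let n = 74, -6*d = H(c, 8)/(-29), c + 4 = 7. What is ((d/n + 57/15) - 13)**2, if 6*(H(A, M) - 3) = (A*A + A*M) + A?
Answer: 38973471889/460531600 ≈ 84.627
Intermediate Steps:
c = 3 (c = -4 + 7 = 3)
H(A, M) = 3 + A/6 + A**2/6 + A*M/6 (H(A, M) = 3 + ((A*A + A*M) + A)/6 = 3 + ((A**2 + A*M) + A)/6 = 3 + (A + A**2 + A*M)/6 = 3 + (A/6 + A**2/6 + A*M/6) = 3 + A/6 + A**2/6 + A*M/6)
d = 3/58 (d = -(3 + (1/6)*3 + (1/6)*3**2 + (1/6)*3*8)/(6*(-29)) = -(3 + 1/2 + (1/6)*9 + 4)*(-1)/(6*29) = -(3 + 1/2 + 3/2 + 4)*(-1)/(6*29) = -3*(-1)/(2*29) = -1/6*(-9/29) = 3/58 ≈ 0.051724)
((d/n + 57/15) - 13)**2 = (((3/58)/74 + 57/15) - 13)**2 = (((3/58)*(1/74) + 57*(1/15)) - 13)**2 = ((3/4292 + 19/5) - 13)**2 = (81563/21460 - 13)**2 = (-197417/21460)**2 = 38973471889/460531600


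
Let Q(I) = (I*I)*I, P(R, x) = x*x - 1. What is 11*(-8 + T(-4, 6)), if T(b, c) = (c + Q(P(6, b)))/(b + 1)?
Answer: -12485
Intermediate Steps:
P(R, x) = -1 + x² (P(R, x) = x² - 1 = -1 + x²)
Q(I) = I³ (Q(I) = I²*I = I³)
T(b, c) = (c + (-1 + b²)³)/(1 + b) (T(b, c) = (c + (-1 + b²)³)/(b + 1) = (c + (-1 + b²)³)/(1 + b))
11*(-8 + T(-4, 6)) = 11*(-8 + (6 + (-1 + (-4)²)³)/(1 - 4)) = 11*(-8 + (6 + (-1 + 16)³)/(-3)) = 11*(-8 - (6 + 15³)/3) = 11*(-8 - (6 + 3375)/3) = 11*(-8 - ⅓*3381) = 11*(-8 - 1127) = 11*(-1135) = -12485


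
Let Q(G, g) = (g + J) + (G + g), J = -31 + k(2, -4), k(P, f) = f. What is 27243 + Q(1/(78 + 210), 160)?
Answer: 7928065/288 ≈ 27528.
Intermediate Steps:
J = -35 (J = -31 - 4 = -35)
Q(G, g) = -35 + G + 2*g (Q(G, g) = (g - 35) + (G + g) = (-35 + g) + (G + g) = -35 + G + 2*g)
27243 + Q(1/(78 + 210), 160) = 27243 + (-35 + 1/(78 + 210) + 2*160) = 27243 + (-35 + 1/288 + 320) = 27243 + 82081/288 = 7928065/288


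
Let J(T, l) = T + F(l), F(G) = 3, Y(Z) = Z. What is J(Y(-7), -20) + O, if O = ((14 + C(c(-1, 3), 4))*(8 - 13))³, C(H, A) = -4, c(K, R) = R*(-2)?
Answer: -125004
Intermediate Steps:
c(K, R) = -2*R
J(T, l) = 3 + T (J(T, l) = T + 3 = 3 + T)
O = -125000 (O = ((14 - 4)*(8 - 13))³ = (10*(-5))³ = (-50)³ = -125000)
J(Y(-7), -20) + O = (3 - 7) - 125000 = -4 - 125000 = -125004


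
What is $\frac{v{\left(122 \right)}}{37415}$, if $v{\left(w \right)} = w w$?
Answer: $\frac{14884}{37415} \approx 0.39781$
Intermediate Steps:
$v{\left(w \right)} = w^{2}$
$\frac{v{\left(122 \right)}}{37415} = \frac{122^{2}}{37415} = 14884 \cdot \frac{1}{37415} = \frac{14884}{37415}$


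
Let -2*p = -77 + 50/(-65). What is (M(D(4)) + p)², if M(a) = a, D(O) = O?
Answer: 1243225/676 ≈ 1839.1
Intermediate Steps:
p = 1011/26 (p = -(-77 + 50/(-65))/2 = -(-77 + 50*(-1/65))/2 = -(-77 - 10/13)/2 = -½*(-1011/13) = 1011/26 ≈ 38.885)
(M(D(4)) + p)² = (4 + 1011/26)² = (1115/26)² = 1243225/676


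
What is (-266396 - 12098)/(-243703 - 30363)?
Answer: 139247/137033 ≈ 1.0162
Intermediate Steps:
(-266396 - 12098)/(-243703 - 30363) = -278494/(-274066) = -278494*(-1/274066) = 139247/137033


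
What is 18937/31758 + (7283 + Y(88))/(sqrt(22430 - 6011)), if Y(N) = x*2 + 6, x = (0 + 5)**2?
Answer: 18937/31758 + 7339*sqrt(16419)/16419 ≈ 57.871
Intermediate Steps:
x = 25 (x = 5**2 = 25)
Y(N) = 56 (Y(N) = 25*2 + 6 = 50 + 6 = 56)
18937/31758 + (7283 + Y(88))/(sqrt(22430 - 6011)) = 18937/31758 + (7283 + 56)/(sqrt(22430 - 6011)) = 18937*(1/31758) + 7339/(sqrt(16419)) = 18937/31758 + 7339*(sqrt(16419)/16419) = 18937/31758 + 7339*sqrt(16419)/16419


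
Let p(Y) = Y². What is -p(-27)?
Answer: -729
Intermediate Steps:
-p(-27) = -1*(-27)² = -1*729 = -729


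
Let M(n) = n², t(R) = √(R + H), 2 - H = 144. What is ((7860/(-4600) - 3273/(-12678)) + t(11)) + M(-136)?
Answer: 4494083048/242995 + I*√131 ≈ 18495.0 + 11.446*I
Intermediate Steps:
H = -142 (H = 2 - 1*144 = 2 - 144 = -142)
t(R) = √(-142 + R) (t(R) = √(R - 142) = √(-142 + R))
((7860/(-4600) - 3273/(-12678)) + t(11)) + M(-136) = ((7860/(-4600) - 3273/(-12678)) + √(-142 + 11)) + (-136)² = ((7860*(-1/4600) - 3273*(-1/12678)) + √(-131)) + 18496 = ((-393/230 + 1091/4226) + I*√131) + 18496 = (-352472/242995 + I*√131) + 18496 = 4494083048/242995 + I*√131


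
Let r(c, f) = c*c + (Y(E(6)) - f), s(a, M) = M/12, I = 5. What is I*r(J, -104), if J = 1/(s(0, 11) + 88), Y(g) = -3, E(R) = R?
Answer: 574937665/1138489 ≈ 505.00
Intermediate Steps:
s(a, M) = M/12 (s(a, M) = M*(1/12) = M/12)
J = 12/1067 (J = 1/((1/12)*11 + 88) = 1/(11/12 + 88) = 1/(1067/12) = 12/1067 ≈ 0.011246)
r(c, f) = -3 + c**2 - f (r(c, f) = c*c + (-3 - f) = c**2 + (-3 - f) = -3 + c**2 - f)
I*r(J, -104) = 5*(-3 + (12/1067)**2 - 1*(-104)) = 5*(-3 + 144/1138489 + 104) = 5*(114987533/1138489) = 574937665/1138489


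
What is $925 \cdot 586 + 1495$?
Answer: $543545$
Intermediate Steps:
$925 \cdot 586 + 1495 = 542050 + 1495 = 543545$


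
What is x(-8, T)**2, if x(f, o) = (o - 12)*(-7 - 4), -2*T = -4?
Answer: 12100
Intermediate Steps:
T = 2 (T = -1/2*(-4) = 2)
x(f, o) = 132 - 11*o (x(f, o) = (-12 + o)*(-11) = 132 - 11*o)
x(-8, T)**2 = (132 - 11*2)**2 = (132 - 22)**2 = 110**2 = 12100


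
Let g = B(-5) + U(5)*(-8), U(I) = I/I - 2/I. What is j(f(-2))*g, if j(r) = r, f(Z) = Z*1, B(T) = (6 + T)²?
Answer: 38/5 ≈ 7.6000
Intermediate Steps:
U(I) = 1 - 2/I
f(Z) = Z
g = -19/5 (g = (6 - 5)² + ((-2 + 5)/5)*(-8) = 1² + ((⅕)*3)*(-8) = 1 + (⅗)*(-8) = 1 - 24/5 = -19/5 ≈ -3.8000)
j(f(-2))*g = -2*(-19/5) = 38/5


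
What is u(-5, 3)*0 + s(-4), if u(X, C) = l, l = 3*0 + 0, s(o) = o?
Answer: -4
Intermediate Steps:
l = 0 (l = 0 + 0 = 0)
u(X, C) = 0
u(-5, 3)*0 + s(-4) = 0*0 - 4 = 0 - 4 = -4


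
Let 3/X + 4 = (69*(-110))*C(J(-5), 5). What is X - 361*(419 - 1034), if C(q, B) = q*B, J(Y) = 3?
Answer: 25277295807/113854 ≈ 2.2202e+5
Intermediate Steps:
C(q, B) = B*q
X = -3/113854 (X = 3/(-4 + (69*(-110))*(5*3)) = 3/(-4 - 7590*15) = 3/(-4 - 113850) = 3/(-113854) = 3*(-1/113854) = -3/113854 ≈ -2.6350e-5)
X - 361*(419 - 1034) = -3/113854 - 361*(419 - 1034) = -3/113854 - 361*(-615) = -3/113854 + 222015 = 25277295807/113854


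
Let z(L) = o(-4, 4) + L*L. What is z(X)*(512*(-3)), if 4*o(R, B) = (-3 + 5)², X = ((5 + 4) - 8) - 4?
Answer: -15360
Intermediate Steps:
X = -3 (X = (9 - 8) - 4 = 1 - 4 = -3)
o(R, B) = 1 (o(R, B) = (-3 + 5)²/4 = (¼)*2² = (¼)*4 = 1)
z(L) = 1 + L² (z(L) = 1 + L*L = 1 + L²)
z(X)*(512*(-3)) = (1 + (-3)²)*(512*(-3)) = (1 + 9)*(-1536) = 10*(-1536) = -15360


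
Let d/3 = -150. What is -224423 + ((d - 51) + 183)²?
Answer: -123299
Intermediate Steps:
d = -450 (d = 3*(-150) = -450)
-224423 + ((d - 51) + 183)² = -224423 + ((-450 - 51) + 183)² = -224423 + (-501 + 183)² = -224423 + (-318)² = -224423 + 101124 = -123299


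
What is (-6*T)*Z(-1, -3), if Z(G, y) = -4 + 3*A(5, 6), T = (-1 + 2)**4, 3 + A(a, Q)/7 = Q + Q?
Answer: -1110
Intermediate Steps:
A(a, Q) = -21 + 14*Q (A(a, Q) = -21 + 7*(Q + Q) = -21 + 7*(2*Q) = -21 + 14*Q)
T = 1 (T = 1**4 = 1)
Z(G, y) = 185 (Z(G, y) = -4 + 3*(-21 + 14*6) = -4 + 3*(-21 + 84) = -4 + 3*63 = -4 + 189 = 185)
(-6*T)*Z(-1, -3) = -6*1*185 = -6*185 = -1110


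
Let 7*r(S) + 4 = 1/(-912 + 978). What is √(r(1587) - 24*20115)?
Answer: I*√103042346946/462 ≈ 694.81*I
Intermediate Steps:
r(S) = -263/462 (r(S) = -4/7 + 1/(7*(-912 + 978)) = -4/7 + (⅐)/66 = -4/7 + (⅐)*(1/66) = -4/7 + 1/462 = -263/462)
√(r(1587) - 24*20115) = √(-263/462 - 24*20115) = √(-263/462 - 482760) = √(-223035383/462) = I*√103042346946/462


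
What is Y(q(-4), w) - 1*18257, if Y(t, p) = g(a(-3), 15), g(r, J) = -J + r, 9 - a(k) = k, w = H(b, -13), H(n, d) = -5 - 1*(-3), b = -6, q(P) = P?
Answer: -18260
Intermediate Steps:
H(n, d) = -2 (H(n, d) = -5 + 3 = -2)
w = -2
a(k) = 9 - k
g(r, J) = r - J
Y(t, p) = -3 (Y(t, p) = (9 - 1*(-3)) - 1*15 = (9 + 3) - 15 = 12 - 15 = -3)
Y(q(-4), w) - 1*18257 = -3 - 1*18257 = -3 - 18257 = -18260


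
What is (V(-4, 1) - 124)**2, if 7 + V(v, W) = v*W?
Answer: 18225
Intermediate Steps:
V(v, W) = -7 + W*v (V(v, W) = -7 + v*W = -7 + W*v)
(V(-4, 1) - 124)**2 = ((-7 + 1*(-4)) - 124)**2 = ((-7 - 4) - 124)**2 = (-11 - 124)**2 = (-135)**2 = 18225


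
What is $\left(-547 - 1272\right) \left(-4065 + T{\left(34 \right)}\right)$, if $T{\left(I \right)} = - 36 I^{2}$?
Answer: $83093739$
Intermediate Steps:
$\left(-547 - 1272\right) \left(-4065 + T{\left(34 \right)}\right) = \left(-547 - 1272\right) \left(-4065 - 36 \cdot 34^{2}\right) = - 1819 \left(-4065 - 41616\right) = \left(-1819\right) \left(-45681\right) = 83093739$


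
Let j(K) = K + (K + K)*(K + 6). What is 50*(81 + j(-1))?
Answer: 3500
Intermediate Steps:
j(K) = K + 2*K*(6 + K) (j(K) = K + (2*K)*(6 + K) = K + 2*K*(6 + K))
50*(81 + j(-1)) = 50*(81 - (13 + 2*(-1))) = 50*(81 - (13 - 2)) = 50*(81 - 1*11) = 50*(81 - 11) = 50*70 = 3500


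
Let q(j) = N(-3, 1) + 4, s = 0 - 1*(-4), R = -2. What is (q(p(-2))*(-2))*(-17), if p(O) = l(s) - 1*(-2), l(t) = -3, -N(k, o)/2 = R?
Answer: 272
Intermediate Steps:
N(k, o) = 4 (N(k, o) = -2*(-2) = 4)
s = 4 (s = 0 + 4 = 4)
p(O) = -1 (p(O) = -3 - 1*(-2) = -3 + 2 = -1)
q(j) = 8 (q(j) = 4 + 4 = 8)
(q(p(-2))*(-2))*(-17) = (8*(-2))*(-17) = -16*(-17) = 272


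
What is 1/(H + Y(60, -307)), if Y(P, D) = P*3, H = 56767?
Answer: 1/56947 ≈ 1.7560e-5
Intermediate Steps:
Y(P, D) = 3*P
1/(H + Y(60, -307)) = 1/(56767 + 3*60) = 1/(56767 + 180) = 1/56947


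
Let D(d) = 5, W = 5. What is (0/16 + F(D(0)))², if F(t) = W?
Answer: 25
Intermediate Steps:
F(t) = 5
(0/16 + F(D(0)))² = (0/16 + 5)² = (0*(1/16) + 5)² = (0 + 5)² = 5² = 25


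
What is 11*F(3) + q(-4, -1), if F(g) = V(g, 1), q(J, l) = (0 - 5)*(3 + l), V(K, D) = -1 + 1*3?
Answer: 12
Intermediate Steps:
V(K, D) = 2 (V(K, D) = -1 + 3 = 2)
q(J, l) = -15 - 5*l (q(J, l) = -5*(3 + l) = -15 - 5*l)
F(g) = 2
11*F(3) + q(-4, -1) = 11*2 + (-15 - 5*(-1)) = 22 + (-15 + 5) = 22 - 10 = 12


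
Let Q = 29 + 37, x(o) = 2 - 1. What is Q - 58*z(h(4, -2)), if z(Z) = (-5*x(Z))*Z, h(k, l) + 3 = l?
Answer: -1384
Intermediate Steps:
h(k, l) = -3 + l
x(o) = 1
Q = 66
z(Z) = -5*Z (z(Z) = (-5*1)*Z = -5*Z)
Q - 58*z(h(4, -2)) = 66 - (-290)*(-3 - 2) = 66 - (-290)*(-5) = 66 - 58*25 = 66 - 1450 = -1384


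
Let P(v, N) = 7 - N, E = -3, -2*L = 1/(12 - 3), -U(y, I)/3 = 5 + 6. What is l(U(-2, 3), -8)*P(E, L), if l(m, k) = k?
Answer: -508/9 ≈ -56.444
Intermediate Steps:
U(y, I) = -33 (U(y, I) = -3*(5 + 6) = -3*11 = -33)
L = -1/18 (L = -1/(2*(12 - 3)) = -½/9 = -½*⅑ = -1/18 ≈ -0.055556)
l(U(-2, 3), -8)*P(E, L) = -8*(7 - 1*(-1/18)) = -8*(7 + 1/18) = -8*127/18 = -508/9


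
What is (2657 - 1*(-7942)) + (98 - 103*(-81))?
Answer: 19040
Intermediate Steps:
(2657 - 1*(-7942)) + (98 - 103*(-81)) = (2657 + 7942) + (98 + 8343) = 10599 + 8441 = 19040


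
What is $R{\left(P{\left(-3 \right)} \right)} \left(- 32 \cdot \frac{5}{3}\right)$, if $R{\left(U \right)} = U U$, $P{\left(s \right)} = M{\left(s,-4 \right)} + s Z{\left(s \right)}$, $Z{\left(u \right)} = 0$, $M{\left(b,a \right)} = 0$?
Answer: $0$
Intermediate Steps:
$P{\left(s \right)} = 0$ ($P{\left(s \right)} = 0 + s 0 = 0 + 0 = 0$)
$R{\left(U \right)} = U^{2}$
$R{\left(P{\left(-3 \right)} \right)} \left(- 32 \cdot \frac{5}{3}\right) = 0^{2} \left(- 32 \cdot \frac{5}{3}\right) = 0 \left(- 32 \cdot 5 \cdot \frac{1}{3}\right) = 0 \left(\left(-32\right) \frac{5}{3}\right) = 0 \left(- \frac{160}{3}\right) = 0$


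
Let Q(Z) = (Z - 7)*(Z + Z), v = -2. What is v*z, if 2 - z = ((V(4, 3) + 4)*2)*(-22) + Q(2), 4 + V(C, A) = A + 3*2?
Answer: -836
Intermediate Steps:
V(C, A) = 2 + A (V(C, A) = -4 + (A + 3*2) = -4 + (A + 6) = -4 + (6 + A) = 2 + A)
Q(Z) = 2*Z*(-7 + Z) (Q(Z) = (-7 + Z)*(2*Z) = 2*Z*(-7 + Z))
z = 418 (z = 2 - ((((2 + 3) + 4)*2)*(-22) + 2*2*(-7 + 2)) = 2 - (((5 + 4)*2)*(-22) + 2*2*(-5)) = 2 - ((9*2)*(-22) - 20) = 2 - (18*(-22) - 20) = 2 - (-396 - 20) = 2 - 1*(-416) = 2 + 416 = 418)
v*z = -2*418 = -836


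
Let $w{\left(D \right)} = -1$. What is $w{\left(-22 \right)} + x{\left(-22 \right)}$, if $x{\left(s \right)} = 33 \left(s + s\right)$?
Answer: $-1453$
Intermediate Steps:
$x{\left(s \right)} = 66 s$ ($x{\left(s \right)} = 33 \cdot 2 s = 66 s$)
$w{\left(-22 \right)} + x{\left(-22 \right)} = -1 + 66 \left(-22\right) = -1 - 1452 = -1453$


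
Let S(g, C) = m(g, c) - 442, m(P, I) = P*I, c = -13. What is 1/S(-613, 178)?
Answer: 1/7527 ≈ 0.00013286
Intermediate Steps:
m(P, I) = I*P
S(g, C) = -442 - 13*g (S(g, C) = -13*g - 442 = -442 - 13*g)
1/S(-613, 178) = 1/(-442 - 13*(-613)) = 1/(-442 + 7969) = 1/7527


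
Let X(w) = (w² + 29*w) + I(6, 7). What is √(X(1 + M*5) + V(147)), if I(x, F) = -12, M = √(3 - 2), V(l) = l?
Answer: √345 ≈ 18.574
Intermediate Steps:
M = 1 (M = √1 = 1)
X(w) = -12 + w² + 29*w (X(w) = (w² + 29*w) - 12 = -12 + w² + 29*w)
√(X(1 + M*5) + V(147)) = √((-12 + (1 + 1*5)² + 29*(1 + 1*5)) + 147) = √((-12 + (1 + 5)² + 29*(1 + 5)) + 147) = √((-12 + 6² + 29*6) + 147) = √((-12 + 36 + 174) + 147) = √(198 + 147) = √345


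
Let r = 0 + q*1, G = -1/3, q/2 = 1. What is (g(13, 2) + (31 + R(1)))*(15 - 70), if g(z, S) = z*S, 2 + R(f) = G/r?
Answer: -18095/6 ≈ -3015.8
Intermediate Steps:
q = 2 (q = 2*1 = 2)
G = -1/3 (G = -1*1/3 = -1/3 ≈ -0.33333)
r = 2 (r = 0 + 2*1 = 0 + 2 = 2)
R(f) = -13/6 (R(f) = -2 - 1/3/2 = -2 - 1/3*1/2 = -2 - 1/6 = -13/6)
g(z, S) = S*z
(g(13, 2) + (31 + R(1)))*(15 - 70) = (2*13 + (31 - 13/6))*(15 - 70) = (26 + 173/6)*(-55) = (329/6)*(-55) = -18095/6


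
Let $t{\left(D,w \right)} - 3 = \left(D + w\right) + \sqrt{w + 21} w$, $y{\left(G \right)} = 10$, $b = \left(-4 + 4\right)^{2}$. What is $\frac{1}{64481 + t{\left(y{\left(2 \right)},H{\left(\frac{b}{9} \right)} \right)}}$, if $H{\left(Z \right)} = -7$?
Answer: $\frac{64487}{4158572483} + \frac{7 \sqrt{14}}{4158572483} \approx 1.5513 \cdot 10^{-5}$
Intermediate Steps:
$b = 0$ ($b = 0^{2} = 0$)
$t{\left(D,w \right)} = 3 + D + w + w \sqrt{21 + w}$ ($t{\left(D,w \right)} = 3 + \left(\left(D + w\right) + \sqrt{w + 21} w\right) = 3 + \left(\left(D + w\right) + \sqrt{21 + w} w\right) = 3 + \left(\left(D + w\right) + w \sqrt{21 + w}\right) = 3 + \left(D + w + w \sqrt{21 + w}\right) = 3 + D + w + w \sqrt{21 + w}$)
$\frac{1}{64481 + t{\left(y{\left(2 \right)},H{\left(\frac{b}{9} \right)} \right)}} = \frac{1}{64481 + \left(3 + 10 - 7 - 7 \sqrt{21 - 7}\right)} = \frac{1}{64481 + \left(3 + 10 - 7 - 7 \sqrt{14}\right)} = \frac{1}{64481 + \left(6 - 7 \sqrt{14}\right)} = \frac{1}{64487 - 7 \sqrt{14}}$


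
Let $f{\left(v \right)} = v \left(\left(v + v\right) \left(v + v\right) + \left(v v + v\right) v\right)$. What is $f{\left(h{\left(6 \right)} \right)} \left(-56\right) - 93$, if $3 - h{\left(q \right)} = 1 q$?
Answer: $2931$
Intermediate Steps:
$h{\left(q \right)} = 3 - q$ ($h{\left(q \right)} = 3 - 1 q = 3 - q$)
$f{\left(v \right)} = v \left(4 v^{2} + v \left(v + v^{2}\right)\right)$ ($f{\left(v \right)} = v \left(2 v 2 v + \left(v^{2} + v\right) v\right) = v \left(4 v^{2} + \left(v + v^{2}\right) v\right) = v \left(4 v^{2} + v \left(v + v^{2}\right)\right)$)
$f{\left(h{\left(6 \right)} \right)} \left(-56\right) - 93 = \left(3 - 6\right)^{3} \left(5 + \left(3 - 6\right)\right) \left(-56\right) - 93 = \left(-3\right)^{3} \left(5 - 3\right) \left(-56\right) - 93 = \left(-27\right) 2 \left(-56\right) - 93 = \left(-54\right) \left(-56\right) - 93 = 3024 - 93 = 2931$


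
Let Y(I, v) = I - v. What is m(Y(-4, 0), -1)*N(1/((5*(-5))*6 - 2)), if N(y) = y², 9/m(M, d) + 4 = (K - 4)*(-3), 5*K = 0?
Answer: 9/184832 ≈ 4.8693e-5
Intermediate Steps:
K = 0 (K = (⅕)*0 = 0)
m(M, d) = 9/8 (m(M, d) = 9/(-4 + (0 - 4)*(-3)) = 9/(-4 - 4*(-3)) = 9/(-4 + 12) = 9/8)
m(Y(-4, 0), -1)*N(1/((5*(-5))*6 - 2)) = 9*(1/((5*(-5))*6 - 2))²/8 = 9*(1/(-25*6 - 2))²/8 = 9*(1/(-150 - 2))²/8 = 9*(1/(-152))²/8 = 9*(-1/152)²/8 = (9/8)*(1/23104) = 9/184832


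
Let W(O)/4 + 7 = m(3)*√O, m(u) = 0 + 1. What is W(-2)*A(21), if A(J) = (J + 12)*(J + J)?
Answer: -38808 + 5544*I*√2 ≈ -38808.0 + 7840.4*I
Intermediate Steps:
m(u) = 1
A(J) = 2*J*(12 + J) (A(J) = (12 + J)*(2*J) = 2*J*(12 + J))
W(O) = -28 + 4*√O (W(O) = -28 + 4*(1*√O) = -28 + 4*√O)
W(-2)*A(21) = (-28 + 4*√(-2))*(2*21*(12 + 21)) = (-28 + 4*(I*√2))*(2*21*33) = (-28 + 4*I*√2)*1386 = -38808 + 5544*I*√2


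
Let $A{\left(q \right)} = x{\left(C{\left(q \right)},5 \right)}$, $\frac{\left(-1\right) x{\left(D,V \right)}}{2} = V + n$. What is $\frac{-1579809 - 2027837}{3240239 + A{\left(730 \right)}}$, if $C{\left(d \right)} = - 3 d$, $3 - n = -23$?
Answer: $- \frac{3607646}{3240177} \approx -1.1134$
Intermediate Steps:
$n = 26$ ($n = 3 - -23 = 3 + 23 = 26$)
$x{\left(D,V \right)} = -52 - 2 V$ ($x{\left(D,V \right)} = - 2 \left(V + 26\right) = - 2 \left(26 + V\right) = -52 - 2 V$)
$A{\left(q \right)} = -62$ ($A{\left(q \right)} = -52 - 10 = -62$)
$\frac{-1579809 - 2027837}{3240239 + A{\left(730 \right)}} = \frac{-1579809 - 2027837}{3240239 - 62} = \frac{-1579809 - 2027837}{3240177} = \left(-1579809 - 2027837\right) \frac{1}{3240177} = \left(-3607646\right) \frac{1}{3240177} = - \frac{3607646}{3240177}$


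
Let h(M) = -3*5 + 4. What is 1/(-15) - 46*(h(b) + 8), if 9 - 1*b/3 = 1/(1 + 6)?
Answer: 2069/15 ≈ 137.93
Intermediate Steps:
b = 186/7 (b = 27 - 3/(1 + 6) = 27 - 3/7 = 186/7 ≈ 26.571)
h(M) = -11 (h(M) = -15 + 4 = -11)
1/(-15) - 46*(h(b) + 8) = 1/(-15) - 46*(-11 + 8) = -1/15 - 46*(-3) = -1/15 + 138 = 2069/15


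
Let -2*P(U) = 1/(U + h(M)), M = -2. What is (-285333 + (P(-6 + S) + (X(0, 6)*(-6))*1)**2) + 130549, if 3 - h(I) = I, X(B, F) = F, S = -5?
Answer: -22103135/144 ≈ -1.5349e+5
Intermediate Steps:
h(I) = 3 - I
P(U) = -1/(2*(5 + U)) (P(U) = -1/(2*(U + (3 - 1*(-2)))) = -1/(2*(U + (3 + 2))) = -1/(2*(U + 5)) = -1/(2*(5 + U)))
(-285333 + (P(-6 + S) + (X(0, 6)*(-6))*1)**2) + 130549 = (-285333 + (-1/(10 + 2*(-6 - 5)) + (6*(-6))*1)**2) + 130549 = (-285333 + (-1/(10 + 2*(-11)) - 36*1)**2) + 130549 = (-285333 + (-1/(10 - 22) - 36)**2) + 130549 = (-285333 + (-1/(-12) - 36)**2) + 130549 = (-285333 + (-1*(-1/12) - 36)**2) + 130549 = (-285333 + (1/12 - 36)**2) + 130549 = (-285333 + (-431/12)**2) + 130549 = (-285333 + 185761/144) + 130549 = -40902191/144 + 130549 = -22103135/144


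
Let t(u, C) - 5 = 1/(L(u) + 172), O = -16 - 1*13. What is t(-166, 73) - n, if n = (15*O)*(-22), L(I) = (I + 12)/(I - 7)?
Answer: -286088977/29910 ≈ -9565.0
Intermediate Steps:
L(I) = (12 + I)/(-7 + I)
O = -29 (O = -16 - 13 = -29)
t(u, C) = 5 + 1/(172 + (12 + u)/(-7 + u)) (t(u, C) = 5 + 1/((12 + u)/(-7 + u) + 172) = 5 + 1/(172 + (12 + u)/(-7 + u)))
n = 9570 (n = (15*(-29))*(-22) = -435*(-22) = 9570)
t(-166, 73) - n = (-5967 + 866*(-166))/(-1192 + 173*(-166)) - 1*9570 = (-5967 - 143756)/(-1192 - 28718) - 9570 = -149723/(-29910) - 9570 = -1/29910*(-149723) - 9570 = 149723/29910 - 9570 = -286088977/29910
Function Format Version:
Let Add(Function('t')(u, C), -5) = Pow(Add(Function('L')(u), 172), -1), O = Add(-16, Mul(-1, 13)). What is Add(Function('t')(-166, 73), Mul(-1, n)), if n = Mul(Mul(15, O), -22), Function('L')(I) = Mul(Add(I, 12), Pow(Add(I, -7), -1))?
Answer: Rational(-286088977, 29910) ≈ -9565.0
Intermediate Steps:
Function('L')(I) = Mul(Pow(Add(-7, I), -1), Add(12, I)) (Function('L')(I) = Mul(Add(12, I), Pow(Add(-7, I), -1)) = Mul(Pow(Add(-7, I), -1), Add(12, I)))
O = -29 (O = Add(-16, -13) = -29)
Function('t')(u, C) = Add(5, Pow(Add(172, Mul(Pow(Add(-7, u), -1), Add(12, u))), -1)) (Function('t')(u, C) = Add(5, Pow(Add(Mul(Pow(Add(-7, u), -1), Add(12, u)), 172), -1)) = Add(5, Pow(Add(172, Mul(Pow(Add(-7, u), -1), Add(12, u))), -1)))
n = 9570 (n = Mul(Mul(15, -29), -22) = Mul(-435, -22) = 9570)
Add(Function('t')(-166, 73), Mul(-1, n)) = Add(Mul(Pow(Add(-1192, Mul(173, -166)), -1), Add(-5967, Mul(866, -166))), Mul(-1, 9570)) = Add(Mul(Pow(Add(-1192, -28718), -1), Add(-5967, -143756)), -9570) = Add(Mul(Pow(-29910, -1), -149723), -9570) = Add(Mul(Rational(-1, 29910), -149723), -9570) = Add(Rational(149723, 29910), -9570) = Rational(-286088977, 29910)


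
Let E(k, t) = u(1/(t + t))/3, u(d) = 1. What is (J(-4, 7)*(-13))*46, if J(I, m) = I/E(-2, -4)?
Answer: 7176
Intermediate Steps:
E(k, t) = ⅓ (E(k, t) = 1/3 = 1*(⅓) = ⅓)
J(I, m) = 3*I (J(I, m) = I/(⅓) = I*3 = 3*I)
(J(-4, 7)*(-13))*46 = ((3*(-4))*(-13))*46 = -12*(-13)*46 = 156*46 = 7176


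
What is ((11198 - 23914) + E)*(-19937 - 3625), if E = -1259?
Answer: 329278950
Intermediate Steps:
((11198 - 23914) + E)*(-19937 - 3625) = ((11198 - 23914) - 1259)*(-19937 - 3625) = (-12716 - 1259)*(-23562) = -13975*(-23562) = 329278950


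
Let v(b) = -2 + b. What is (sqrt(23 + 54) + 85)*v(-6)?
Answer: -680 - 8*sqrt(77) ≈ -750.20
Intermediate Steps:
(sqrt(23 + 54) + 85)*v(-6) = (sqrt(23 + 54) + 85)*(-2 - 6) = (sqrt(77) + 85)*(-8) = (85 + sqrt(77))*(-8) = -680 - 8*sqrt(77)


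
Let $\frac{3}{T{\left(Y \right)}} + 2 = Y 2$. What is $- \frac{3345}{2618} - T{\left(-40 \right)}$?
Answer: $- \frac{66609}{53669} \approx -1.2411$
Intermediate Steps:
$T{\left(Y \right)} = \frac{3}{-2 + 2 Y}$ ($T{\left(Y \right)} = \frac{3}{-2 + Y 2} = \frac{3}{-2 + 2 Y}$)
$- \frac{3345}{2618} - T{\left(-40 \right)} = - \frac{3345}{2618} - \frac{3}{2 \left(-1 - 40\right)} = \left(-3345\right) \frac{1}{2618} - \frac{3}{2 \left(-41\right)} = - \frac{3345}{2618} - \frac{3}{2} \left(- \frac{1}{41}\right) = - \frac{3345}{2618} - - \frac{3}{82} = - \frac{3345}{2618} + \frac{3}{82} = - \frac{66609}{53669}$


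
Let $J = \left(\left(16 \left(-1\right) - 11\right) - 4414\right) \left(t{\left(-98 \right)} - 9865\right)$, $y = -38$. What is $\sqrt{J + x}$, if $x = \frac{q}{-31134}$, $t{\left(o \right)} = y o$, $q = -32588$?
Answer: $\frac{\sqrt{6608908483656207}}{15567} \approx 5222.3$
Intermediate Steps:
$t{\left(o \right)} = - 38 o$
$x = \frac{16294}{15567}$ ($x = - \frac{32588}{-31134} = \left(-32588\right) \left(- \frac{1}{31134}\right) = \frac{16294}{15567} \approx 1.0467$)
$J = 27272181$ ($J = \left(\left(16 \left(-1\right) - 11\right) - 4414\right) \left(\left(-38\right) \left(-98\right) - 9865\right) = \left(\left(-16 - 11\right) - 4414\right) \left(3724 - 9865\right) = \left(-27 - 4414\right) \left(-6141\right) = \left(-4441\right) \left(-6141\right) = 27272181$)
$\sqrt{J + x} = \sqrt{27272181 + \frac{16294}{15567}} = \sqrt{\frac{424546057921}{15567}} = \frac{\sqrt{6608908483656207}}{15567}$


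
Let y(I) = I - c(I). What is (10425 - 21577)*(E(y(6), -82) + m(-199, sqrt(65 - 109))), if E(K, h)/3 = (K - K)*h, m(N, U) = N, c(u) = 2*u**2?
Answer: 2219248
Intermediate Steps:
y(I) = I - 2*I**2
E(K, h) = 0 (E(K, h) = 3*((K - K)*h) = 3*(0*h) = 3*0 = 0)
(10425 - 21577)*(E(y(6), -82) + m(-199, sqrt(65 - 109))) = (10425 - 21577)*(0 - 199) = -11152*(-199) = 2219248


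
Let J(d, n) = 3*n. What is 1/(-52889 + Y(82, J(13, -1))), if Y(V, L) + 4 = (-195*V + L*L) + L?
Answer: -1/68877 ≈ -1.4519e-5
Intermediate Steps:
Y(V, L) = -4 + L + L² - 195*V (Y(V, L) = -4 + ((-195*V + L*L) + L) = -4 + ((-195*V + L²) + L) = -4 + ((L² - 195*V) + L) = -4 + (L + L² - 195*V) = -4 + L + L² - 195*V)
1/(-52889 + Y(82, J(13, -1))) = 1/(-52889 + (-4 + 3*(-1) + (3*(-1))² - 195*82)) = 1/(-52889 + (-4 - 3 + (-3)² - 15990)) = 1/(-52889 + (-4 - 3 + 9 - 15990)) = 1/(-52889 - 15988) = 1/(-68877) = -1/68877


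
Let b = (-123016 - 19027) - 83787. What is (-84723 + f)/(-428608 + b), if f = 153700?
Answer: -68977/654438 ≈ -0.10540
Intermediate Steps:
b = -225830 (b = -142043 - 83787 = -225830)
(-84723 + f)/(-428608 + b) = (-84723 + 153700)/(-428608 - 225830) = 68977/(-654438) = 68977*(-1/654438) = -68977/654438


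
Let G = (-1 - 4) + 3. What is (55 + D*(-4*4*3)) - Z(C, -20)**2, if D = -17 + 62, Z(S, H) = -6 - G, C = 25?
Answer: -2121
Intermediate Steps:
G = -2 (G = -5 + 3 = -2)
Z(S, H) = -4 (Z(S, H) = -6 - 1*(-2) = -6 + 2 = -4)
D = 45
(55 + D*(-4*4*3)) - Z(C, -20)**2 = (55 + 45*(-4*4*3)) - 1*(-4)**2 = (55 + 45*(-16*3)) - 1*16 = (55 + 45*(-48)) - 16 = (55 - 2160) - 16 = -2105 - 16 = -2121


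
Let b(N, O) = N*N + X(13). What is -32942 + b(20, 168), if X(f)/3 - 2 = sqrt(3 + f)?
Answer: -32524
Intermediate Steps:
X(f) = 6 + 3*sqrt(3 + f)
b(N, O) = 18 + N**2 (b(N, O) = N*N + (6 + 3*sqrt(3 + 13)) = N**2 + (6 + 3*sqrt(16)) = N**2 + (6 + 3*4) = N**2 + (6 + 12) = N**2 + 18 = 18 + N**2)
-32942 + b(20, 168) = -32942 + (18 + 20**2) = -32942 + (18 + 400) = -32942 + 418 = -32524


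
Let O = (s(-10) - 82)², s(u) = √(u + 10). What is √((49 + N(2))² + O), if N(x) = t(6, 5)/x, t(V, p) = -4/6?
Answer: 2*√20458/3 ≈ 95.354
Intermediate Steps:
s(u) = √(10 + u)
t(V, p) = -⅔ (t(V, p) = -4*⅙ = -⅔)
N(x) = -2/(3*x)
O = 6724 (O = (√(10 - 10) - 82)² = (√0 - 82)² = (0 - 82)² = (-82)² = 6724)
√((49 + N(2))² + O) = √((49 - ⅔/2)² + 6724) = √((49 - ⅔*½)² + 6724) = √((49 - ⅓)² + 6724) = √((146/3)² + 6724) = √(21316/9 + 6724) = √(81832/9) = 2*√20458/3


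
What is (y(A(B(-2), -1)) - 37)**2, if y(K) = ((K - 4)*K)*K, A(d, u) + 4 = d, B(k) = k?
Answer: 157609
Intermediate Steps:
A(d, u) = -4 + d
y(K) = K**2*(-4 + K) (y(K) = ((-4 + K)*K)*K = (K*(-4 + K))*K = K**2*(-4 + K))
(y(A(B(-2), -1)) - 37)**2 = ((-4 - 2)**2*(-4 + (-4 - 2)) - 37)**2 = ((-6)**2*(-4 - 6) - 37)**2 = (36*(-10) - 37)**2 = (-360 - 37)**2 = (-397)**2 = 157609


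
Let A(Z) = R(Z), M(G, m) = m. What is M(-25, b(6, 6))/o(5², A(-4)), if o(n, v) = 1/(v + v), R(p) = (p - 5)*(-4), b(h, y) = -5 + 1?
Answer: -288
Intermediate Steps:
b(h, y) = -4
R(p) = 20 - 4*p (R(p) = (-5 + p)*(-4) = 20 - 4*p)
A(Z) = 20 - 4*Z
o(n, v) = 1/(2*v)
M(-25, b(6, 6))/o(5², A(-4)) = -4/(1/(2*(20 - 4*(-4)))) = -4/(1/(2*(20 + 16))) = -4/((½)/36) = -4/((½)*(1/36)) = -4/1/72 = -4*72 = -288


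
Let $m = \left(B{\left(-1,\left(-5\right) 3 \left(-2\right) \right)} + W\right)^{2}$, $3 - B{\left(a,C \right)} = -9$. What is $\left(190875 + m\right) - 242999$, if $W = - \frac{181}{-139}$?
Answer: $- \frac{1003669003}{19321} \approx -51947.0$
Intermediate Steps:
$B{\left(a,C \right)} = 12$ ($B{\left(a,C \right)} = 3 - -9 = 3 + 9 = 12$)
$W = \frac{181}{139}$ ($W = \left(-181\right) \left(- \frac{1}{139}\right) = \frac{181}{139} \approx 1.3022$)
$m = \frac{3418801}{19321}$ ($m = \left(12 + \frac{181}{139}\right)^{2} = \left(\frac{1849}{139}\right)^{2} = \frac{3418801}{19321} \approx 176.95$)
$\left(190875 + m\right) - 242999 = \left(190875 + \frac{3418801}{19321}\right) - 242999 = \frac{3691314676}{19321} - 242999 = - \frac{1003669003}{19321}$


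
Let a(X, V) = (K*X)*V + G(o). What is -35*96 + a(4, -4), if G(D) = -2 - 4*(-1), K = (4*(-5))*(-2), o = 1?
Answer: -3998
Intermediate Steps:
K = 40 (K = -20*(-2) = 40)
G(D) = 2 (G(D) = -2 + 4 = 2)
a(X, V) = 2 + 40*V*X (a(X, V) = (40*X)*V + 2 = 40*V*X + 2 = 2 + 40*V*X)
-35*96 + a(4, -4) = -35*96 + (2 + 40*(-4)*4) = -3360 + (2 - 640) = -3360 - 638 = -3998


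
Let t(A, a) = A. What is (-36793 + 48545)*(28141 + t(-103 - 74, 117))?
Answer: 328632928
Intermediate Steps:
(-36793 + 48545)*(28141 + t(-103 - 74, 117)) = (-36793 + 48545)*(28141 + (-103 - 74)) = 11752*(28141 - 177) = 11752*27964 = 328632928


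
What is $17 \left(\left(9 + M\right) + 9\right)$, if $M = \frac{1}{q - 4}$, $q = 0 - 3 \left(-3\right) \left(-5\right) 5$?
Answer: $\frac{70057}{229} \approx 305.93$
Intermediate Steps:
$q = -225$ ($q = 0 - 3 \cdot 15 \cdot 5 = 0 - 225 = -225$)
$M = - \frac{1}{229}$ ($M = \frac{1}{-225 - 4} = \frac{1}{-229} = - \frac{1}{229} \approx -0.0043668$)
$17 \left(\left(9 + M\right) + 9\right) = 17 \left(\left(9 - \frac{1}{229}\right) + 9\right) = 17 \left(\frac{2060}{229} + 9\right) = 17 \cdot \frac{4121}{229} = \frac{70057}{229}$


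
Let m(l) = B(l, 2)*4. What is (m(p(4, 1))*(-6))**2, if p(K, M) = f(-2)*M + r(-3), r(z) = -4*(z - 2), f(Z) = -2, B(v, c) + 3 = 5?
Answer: 2304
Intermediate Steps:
B(v, c) = 2 (B(v, c) = -3 + 5 = 2)
r(z) = 8 - 4*z (r(z) = -4*(-2 + z) = 8 - 4*z)
p(K, M) = 20 - 2*M (p(K, M) = -2*M + (8 - 4*(-3)) = -2*M + (8 + 12) = -2*M + 20 = 20 - 2*M)
m(l) = 8 (m(l) = 2*4 = 8)
(m(p(4, 1))*(-6))**2 = (8*(-6))**2 = (-48)**2 = 2304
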